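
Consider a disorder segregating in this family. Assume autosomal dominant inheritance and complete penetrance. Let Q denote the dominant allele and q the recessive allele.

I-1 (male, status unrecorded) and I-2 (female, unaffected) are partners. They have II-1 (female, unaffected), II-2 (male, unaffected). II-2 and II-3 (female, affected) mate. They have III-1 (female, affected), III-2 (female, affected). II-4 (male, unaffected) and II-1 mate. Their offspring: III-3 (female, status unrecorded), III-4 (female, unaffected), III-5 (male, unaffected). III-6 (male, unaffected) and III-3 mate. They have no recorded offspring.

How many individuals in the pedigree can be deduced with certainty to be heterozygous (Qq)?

2

Obligate heterozygotes: III-1 is affected so carries Q and received q from II-2 (qq), so III-1 is Qq; III-2 is affected so carries Q and received q from II-2 (qq), so III-2 is Qq.
Every other individual is either homozygous by phenotype or has at least one consistent homozygous assignment, so the count is 2.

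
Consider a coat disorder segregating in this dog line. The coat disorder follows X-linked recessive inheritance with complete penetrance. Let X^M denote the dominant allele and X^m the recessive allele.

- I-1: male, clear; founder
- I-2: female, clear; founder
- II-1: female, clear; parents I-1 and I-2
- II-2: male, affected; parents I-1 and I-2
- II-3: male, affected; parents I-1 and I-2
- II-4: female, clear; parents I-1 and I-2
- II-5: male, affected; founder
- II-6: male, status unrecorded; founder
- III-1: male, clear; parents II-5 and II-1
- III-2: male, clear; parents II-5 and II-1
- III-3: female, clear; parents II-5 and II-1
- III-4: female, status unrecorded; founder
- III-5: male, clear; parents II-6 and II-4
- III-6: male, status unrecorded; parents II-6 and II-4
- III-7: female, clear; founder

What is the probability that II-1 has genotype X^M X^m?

I-1 is clear, so I-1 is X^M Y.
I-2 is clear so carries M and passed m to II-2 (X^m Y), so I-2 is X^M X^m.
Their cross gives offspring ratios 1/2 X^M X^M : 1/2 X^M X^m. Conditioning on II-1 being clear, P(X^M X^m) = 1/2 / 1 = 1/2 before taking II-1's own offspring into account.
II-5 is affected, so II-5 is X^m Y.
Now use II-1's offspring. Probability of each recorded status — clear son III-1: 1/2 if II-1 is X^M X^m, 1 if X^M X^M; clear son III-2: 1/2 if II-1 is X^M X^m, 1 if X^M X^M; clear daughter III-3: 1/2 if II-1 is X^M X^m, 1 if X^M X^M.
Bayes: P(X^M X^m) = 1/2·1/8 / (1/2·1/8 + 1/2·1) = 1/9.

1/9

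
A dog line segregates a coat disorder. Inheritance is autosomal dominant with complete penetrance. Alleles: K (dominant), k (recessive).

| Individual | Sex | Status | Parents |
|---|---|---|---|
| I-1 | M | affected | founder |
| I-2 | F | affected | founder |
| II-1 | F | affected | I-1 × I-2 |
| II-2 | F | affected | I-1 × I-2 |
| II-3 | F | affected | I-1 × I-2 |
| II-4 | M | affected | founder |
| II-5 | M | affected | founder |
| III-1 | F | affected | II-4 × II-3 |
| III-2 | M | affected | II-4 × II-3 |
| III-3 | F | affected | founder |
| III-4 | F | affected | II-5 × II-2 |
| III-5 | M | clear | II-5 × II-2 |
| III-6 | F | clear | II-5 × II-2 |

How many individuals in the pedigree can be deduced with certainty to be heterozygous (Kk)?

2

Obligate heterozygotes: II-2 is affected so carries K and passed k to III-5 (kk), so II-2 is Kk; II-5 is affected so carries K and passed k to III-5 (kk), so II-5 is Kk.
Every other individual is either homozygous by phenotype or has at least one consistent homozygous assignment, so the count is 2.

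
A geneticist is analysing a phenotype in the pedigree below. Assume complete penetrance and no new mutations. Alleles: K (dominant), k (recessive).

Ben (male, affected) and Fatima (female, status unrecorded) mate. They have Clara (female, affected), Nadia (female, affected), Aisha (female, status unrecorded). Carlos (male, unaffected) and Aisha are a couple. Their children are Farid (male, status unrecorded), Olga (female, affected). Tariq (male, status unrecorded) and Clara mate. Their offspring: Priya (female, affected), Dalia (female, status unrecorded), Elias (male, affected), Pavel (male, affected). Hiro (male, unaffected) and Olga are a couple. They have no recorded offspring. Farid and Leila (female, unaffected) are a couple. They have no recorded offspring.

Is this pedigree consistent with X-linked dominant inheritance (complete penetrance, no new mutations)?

A consistent assignment under X-linked dominant exists: Ben X^K Y, Fatima X^K X^K, Clara X^K X^K, Nadia X^K X^K, Aisha X^K X^K, Carlos X^k Y, Tariq X^K Y, Farid X^K Y, Olga X^K X^k, Hiro X^k Y, Leila X^k X^k, Priya X^K X^K, Dalia X^K X^K, Elias X^K Y, Pavel X^K Y.
In this assignment every recorded phenotype matches its genotype and every non-founder's genotype is obtainable from its parents' genotypes, so the pedigree is consistent.

Yes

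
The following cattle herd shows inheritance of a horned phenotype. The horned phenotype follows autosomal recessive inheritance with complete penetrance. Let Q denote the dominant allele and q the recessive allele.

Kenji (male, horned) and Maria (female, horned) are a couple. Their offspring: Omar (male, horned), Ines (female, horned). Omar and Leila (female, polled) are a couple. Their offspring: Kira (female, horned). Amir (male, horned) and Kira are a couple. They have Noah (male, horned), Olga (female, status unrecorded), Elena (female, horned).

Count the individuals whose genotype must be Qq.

1

Obligate heterozygotes: Leila is polled so carries Q and passed q to Kira (qq), so Leila is Qq.
Every other individual is either homozygous by phenotype or has at least one consistent homozygous assignment, so the count is 1.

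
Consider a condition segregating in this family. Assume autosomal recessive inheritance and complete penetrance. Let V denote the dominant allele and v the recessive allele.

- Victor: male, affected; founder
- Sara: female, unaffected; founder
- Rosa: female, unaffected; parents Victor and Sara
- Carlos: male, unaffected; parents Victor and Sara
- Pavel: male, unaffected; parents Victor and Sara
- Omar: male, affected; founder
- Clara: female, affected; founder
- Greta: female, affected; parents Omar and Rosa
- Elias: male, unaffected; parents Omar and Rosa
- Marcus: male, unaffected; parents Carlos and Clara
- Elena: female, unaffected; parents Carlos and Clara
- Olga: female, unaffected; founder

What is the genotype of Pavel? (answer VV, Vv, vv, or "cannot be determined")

Vv

From phenotype alone, Pavel is VV or Vv.
Pavel is unaffected so carries V and received v from Victor (vv), so Pavel is Vv.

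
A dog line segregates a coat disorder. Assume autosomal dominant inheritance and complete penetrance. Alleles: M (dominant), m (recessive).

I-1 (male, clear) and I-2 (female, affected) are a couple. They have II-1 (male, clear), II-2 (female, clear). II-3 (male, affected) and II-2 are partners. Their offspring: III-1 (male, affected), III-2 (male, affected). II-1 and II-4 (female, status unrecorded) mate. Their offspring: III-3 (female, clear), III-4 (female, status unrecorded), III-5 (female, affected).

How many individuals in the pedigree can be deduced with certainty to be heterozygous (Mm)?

Obligate heterozygotes: I-2 is affected so carries M and passed m to II-1 (mm), so I-2 is Mm; II-4 passed M to III-5 (Mm, whose m came from II-1) and passed m to III-3 (mm), so II-4 is Mm; III-1 is affected so carries M and received m from II-2 (mm), so III-1 is Mm; III-2 is affected so carries M and received m from II-2 (mm), so III-2 is Mm; III-5 is affected so carries M and received m from II-1 (mm), so III-5 is Mm.
Every other individual is either homozygous by phenotype or has at least one consistent homozygous assignment, so the count is 5.

5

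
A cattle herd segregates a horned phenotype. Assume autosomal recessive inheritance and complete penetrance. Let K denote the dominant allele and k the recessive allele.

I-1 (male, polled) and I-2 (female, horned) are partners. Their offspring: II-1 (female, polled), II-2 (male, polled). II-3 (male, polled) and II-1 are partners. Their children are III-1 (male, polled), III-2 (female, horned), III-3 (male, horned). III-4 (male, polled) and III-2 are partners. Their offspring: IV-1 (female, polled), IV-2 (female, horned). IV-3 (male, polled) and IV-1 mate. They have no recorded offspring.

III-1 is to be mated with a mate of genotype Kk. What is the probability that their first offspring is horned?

II-3 is polled so carries K and passed k to III-2 (kk), so II-3 is Kk.
II-1 is polled so carries K and received k from I-2 (kk), so II-1 is Kk.
III-1 is a polled offspring of II-3 (Kk) × II-1 (Kk), whose cross gives 1/4 KK : 1/2 Kk : 1/4 kk; conditioning on being polled, III-1 is KK with probability 1/3, Kk with probability 2/3.
Summing over parental genotype combinations, P(offspring is horned) = 2/3·1/4 = 1/6.

1/6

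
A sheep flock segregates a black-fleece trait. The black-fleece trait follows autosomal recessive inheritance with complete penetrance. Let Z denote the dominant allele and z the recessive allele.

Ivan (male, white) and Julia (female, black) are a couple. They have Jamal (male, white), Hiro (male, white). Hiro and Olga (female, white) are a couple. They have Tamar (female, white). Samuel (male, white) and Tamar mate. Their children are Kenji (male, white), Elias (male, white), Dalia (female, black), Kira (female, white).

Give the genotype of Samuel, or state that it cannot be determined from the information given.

From phenotype alone, Samuel is ZZ or Zz.
Samuel is white so carries Z and passed z to Dalia (zz), so Samuel is Zz.

Zz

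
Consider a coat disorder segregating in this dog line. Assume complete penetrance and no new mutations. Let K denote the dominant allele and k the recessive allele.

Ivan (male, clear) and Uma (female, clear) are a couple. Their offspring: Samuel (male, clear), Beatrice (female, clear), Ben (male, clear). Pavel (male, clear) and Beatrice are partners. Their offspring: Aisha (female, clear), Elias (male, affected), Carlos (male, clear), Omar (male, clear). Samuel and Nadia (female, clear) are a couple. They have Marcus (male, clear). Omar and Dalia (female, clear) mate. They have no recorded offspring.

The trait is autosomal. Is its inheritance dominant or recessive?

Pavel and Beatrice are both clear yet have an affected child Elias. Under dominance, an affected child requires at least one affected parent, so the trait cannot be dominant.

recessive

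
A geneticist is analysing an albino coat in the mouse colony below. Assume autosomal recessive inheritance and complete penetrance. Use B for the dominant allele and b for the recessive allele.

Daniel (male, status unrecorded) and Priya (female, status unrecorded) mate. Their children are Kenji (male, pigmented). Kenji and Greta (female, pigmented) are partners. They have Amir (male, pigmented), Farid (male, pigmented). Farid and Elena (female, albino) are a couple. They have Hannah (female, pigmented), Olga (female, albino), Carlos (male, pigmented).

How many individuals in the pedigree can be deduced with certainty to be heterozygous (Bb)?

3

Obligate heterozygotes: Farid is pigmented so carries B and passed b to Olga (bb), so Farid is Bb; Hannah is pigmented so carries B and received b from Elena (bb), so Hannah is Bb; Carlos is pigmented so carries B and received b from Elena (bb), so Carlos is Bb.
Every other individual is either homozygous by phenotype or has at least one consistent homozygous assignment, so the count is 3.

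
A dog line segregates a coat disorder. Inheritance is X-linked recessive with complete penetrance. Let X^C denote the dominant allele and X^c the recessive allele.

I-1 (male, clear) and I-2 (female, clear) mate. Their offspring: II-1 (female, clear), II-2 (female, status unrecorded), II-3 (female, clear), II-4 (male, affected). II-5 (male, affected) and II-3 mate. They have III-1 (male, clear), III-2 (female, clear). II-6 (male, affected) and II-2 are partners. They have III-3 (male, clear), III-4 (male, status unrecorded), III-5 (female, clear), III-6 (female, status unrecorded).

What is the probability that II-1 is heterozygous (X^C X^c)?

1/2

I-1 is clear, so I-1 is X^C Y.
I-2 is clear so carries C and passed c to II-4 (X^c Y), so I-2 is X^C X^c.
Their cross gives offspring ratios 1/2 X^C X^C : 1/2 X^C X^c. Conditioning on II-1 being clear, P(X^C X^c) = 1/2 / 1 = 1/2.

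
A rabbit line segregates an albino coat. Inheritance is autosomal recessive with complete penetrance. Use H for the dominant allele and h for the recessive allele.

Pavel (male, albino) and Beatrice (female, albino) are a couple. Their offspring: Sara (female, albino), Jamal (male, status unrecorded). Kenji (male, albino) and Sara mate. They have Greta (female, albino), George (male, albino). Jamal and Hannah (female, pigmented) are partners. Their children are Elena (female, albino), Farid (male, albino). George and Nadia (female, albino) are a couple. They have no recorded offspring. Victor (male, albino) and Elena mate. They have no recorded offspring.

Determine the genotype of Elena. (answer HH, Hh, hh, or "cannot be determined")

hh

Elena is albino, so Elena is hh.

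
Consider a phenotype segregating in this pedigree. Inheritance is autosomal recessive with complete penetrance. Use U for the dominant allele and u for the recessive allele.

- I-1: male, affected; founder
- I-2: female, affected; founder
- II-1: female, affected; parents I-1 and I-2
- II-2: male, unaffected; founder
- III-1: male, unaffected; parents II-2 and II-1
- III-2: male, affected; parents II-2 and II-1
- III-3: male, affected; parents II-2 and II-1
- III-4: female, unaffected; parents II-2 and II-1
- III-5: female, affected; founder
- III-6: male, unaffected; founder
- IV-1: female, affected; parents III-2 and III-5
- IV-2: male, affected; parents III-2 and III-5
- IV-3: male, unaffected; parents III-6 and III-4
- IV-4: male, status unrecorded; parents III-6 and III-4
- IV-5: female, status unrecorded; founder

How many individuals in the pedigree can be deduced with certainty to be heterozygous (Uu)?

Obligate heterozygotes: II-2 is unaffected so carries U and passed u to III-2 (uu), so II-2 is Uu; III-1 is unaffected so carries U and received u from II-1 (uu), so III-1 is Uu; III-4 is unaffected so carries U and received u from II-1 (uu), so III-4 is Uu.
Every other individual is either homozygous by phenotype or has at least one consistent homozygous assignment, so the count is 3.

3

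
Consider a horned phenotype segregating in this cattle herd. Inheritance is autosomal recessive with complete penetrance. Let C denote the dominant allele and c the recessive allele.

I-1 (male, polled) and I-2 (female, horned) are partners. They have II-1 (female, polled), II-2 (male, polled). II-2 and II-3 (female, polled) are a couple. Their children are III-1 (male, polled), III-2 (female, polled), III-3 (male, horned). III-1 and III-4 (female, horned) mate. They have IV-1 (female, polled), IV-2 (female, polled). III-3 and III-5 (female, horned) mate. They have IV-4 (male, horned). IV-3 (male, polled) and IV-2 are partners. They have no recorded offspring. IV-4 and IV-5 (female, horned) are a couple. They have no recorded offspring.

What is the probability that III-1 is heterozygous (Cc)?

II-2 is polled so carries C and received c from I-2 (cc), so II-2 is Cc.
II-3 is polled so carries C and passed c to III-3 (cc), so II-3 is Cc.
Their cross gives offspring ratios 1/4 CC : 1/2 Cc : 1/4 cc. Conditioning on III-1 being polled, P(Cc) = 1/2 / 3/4 = 2/3 before taking III-1's own offspring into account.
III-4 is horned, so III-4 is cc.
Now use III-1's offspring. Probability of each recorded status — polled daughter IV-1: 1/2 if III-1 is Cc, 1 if CC; polled daughter IV-2: 1/2 if III-1 is Cc, 1 if CC.
Bayes: P(Cc) = 2/3·1/4 / (2/3·1/4 + 1/3·1) = 1/3.

1/3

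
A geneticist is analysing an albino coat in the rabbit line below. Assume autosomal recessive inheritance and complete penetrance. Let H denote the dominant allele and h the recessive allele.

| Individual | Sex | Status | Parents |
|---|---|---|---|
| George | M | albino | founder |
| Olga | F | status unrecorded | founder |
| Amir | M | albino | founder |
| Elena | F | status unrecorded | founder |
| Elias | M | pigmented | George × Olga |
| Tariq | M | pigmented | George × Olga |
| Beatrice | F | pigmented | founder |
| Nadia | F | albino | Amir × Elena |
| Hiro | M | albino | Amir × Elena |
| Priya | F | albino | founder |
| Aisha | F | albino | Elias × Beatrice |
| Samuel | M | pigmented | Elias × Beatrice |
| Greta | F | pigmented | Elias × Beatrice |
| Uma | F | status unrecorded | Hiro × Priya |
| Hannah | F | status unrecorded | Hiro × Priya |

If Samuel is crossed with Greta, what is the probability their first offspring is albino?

1/9

Elias is pigmented so carries H and received h from George (hh), so Elias is Hh.
Beatrice is pigmented so carries H and passed h to Aisha (hh), so Beatrice is Hh.
Samuel is a pigmented offspring of Elias (Hh) × Beatrice (Hh), whose cross gives 1/4 HH : 1/2 Hh : 1/4 hh; conditioning on being pigmented, Samuel is HH with probability 1/3, Hh with probability 2/3.
Greta is a pigmented offspring of Elias (Hh) × Beatrice (Hh), whose cross gives 1/4 HH : 1/2 Hh : 1/4 hh; conditioning on being pigmented, Greta is HH with probability 1/3, Hh with probability 2/3.
Summing over parental genotype combinations, P(offspring is albino) = 4/9·1/4 = 1/9.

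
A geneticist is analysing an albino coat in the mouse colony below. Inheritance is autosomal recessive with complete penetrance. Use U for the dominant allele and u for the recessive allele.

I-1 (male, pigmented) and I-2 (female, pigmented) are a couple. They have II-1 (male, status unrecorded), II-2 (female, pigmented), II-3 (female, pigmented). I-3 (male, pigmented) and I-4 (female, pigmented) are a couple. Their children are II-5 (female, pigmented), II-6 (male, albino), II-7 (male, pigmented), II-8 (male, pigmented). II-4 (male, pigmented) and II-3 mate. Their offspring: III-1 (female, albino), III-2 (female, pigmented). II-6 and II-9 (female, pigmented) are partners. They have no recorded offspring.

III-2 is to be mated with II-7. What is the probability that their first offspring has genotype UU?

4/9

II-4 is pigmented so carries U and passed u to III-1 (uu), so II-4 is Uu.
II-3 is pigmented so carries U and passed u to III-1 (uu), so II-3 is Uu.
III-2 is a pigmented offspring of II-4 (Uu) × II-3 (Uu), whose cross gives 1/4 UU : 1/2 Uu : 1/4 uu; conditioning on being pigmented, III-2 is UU with probability 1/3, Uu with probability 2/3.
I-3 is pigmented so carries U and passed u to II-6 (uu), so I-3 is Uu.
I-4 is pigmented so carries U and passed u to II-6 (uu), so I-4 is Uu.
II-7 is a pigmented offspring of I-3 (Uu) × I-4 (Uu), whose cross gives 1/4 UU : 1/2 Uu : 1/4 uu; conditioning on being pigmented, II-7 is UU with probability 1/3, Uu with probability 2/3.
Summing over parental genotype combinations, P(offspring has genotype UU) = 1/9·1 + 2/9·1/2 + 2/9·1/2 + 4/9·1/4 = 4/9.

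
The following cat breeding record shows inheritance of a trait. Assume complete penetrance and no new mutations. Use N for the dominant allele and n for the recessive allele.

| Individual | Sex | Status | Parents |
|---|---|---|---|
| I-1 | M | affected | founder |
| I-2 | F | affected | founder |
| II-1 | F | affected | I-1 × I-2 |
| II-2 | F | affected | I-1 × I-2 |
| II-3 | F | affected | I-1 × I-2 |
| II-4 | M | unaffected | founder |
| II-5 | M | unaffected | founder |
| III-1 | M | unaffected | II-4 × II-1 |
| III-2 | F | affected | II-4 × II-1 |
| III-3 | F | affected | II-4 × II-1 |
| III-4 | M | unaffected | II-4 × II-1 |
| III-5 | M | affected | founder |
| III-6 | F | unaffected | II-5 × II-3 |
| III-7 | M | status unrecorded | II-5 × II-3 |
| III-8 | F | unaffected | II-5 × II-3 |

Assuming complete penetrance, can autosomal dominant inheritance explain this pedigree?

Yes

A consistent assignment under autosomal dominant exists: I-1 NN, I-2 Nn, II-1 Nn, II-2 NN, II-3 Nn, II-4 nn, II-5 nn, III-1 nn, III-2 Nn, III-3 Nn, III-4 nn, III-5 NN, III-6 nn, III-7 Nn, III-8 nn.
In this assignment every recorded phenotype matches its genotype and every non-founder's genotype is obtainable from its parents' genotypes, so the pedigree is consistent.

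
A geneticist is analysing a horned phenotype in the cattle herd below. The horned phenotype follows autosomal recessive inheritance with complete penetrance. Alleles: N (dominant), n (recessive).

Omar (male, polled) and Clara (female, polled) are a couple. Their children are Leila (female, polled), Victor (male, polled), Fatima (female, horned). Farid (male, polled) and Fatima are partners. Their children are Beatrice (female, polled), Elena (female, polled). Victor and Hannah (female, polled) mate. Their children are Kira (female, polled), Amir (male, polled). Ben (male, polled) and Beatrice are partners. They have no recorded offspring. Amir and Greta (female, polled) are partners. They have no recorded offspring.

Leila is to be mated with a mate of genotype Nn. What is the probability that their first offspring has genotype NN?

Omar is polled so carries N and passed n to Fatima (nn), so Omar is Nn.
Clara is polled so carries N and passed n to Fatima (nn), so Clara is Nn.
Leila is a polled offspring of Omar (Nn) × Clara (Nn), whose cross gives 1/4 NN : 1/2 Nn : 1/4 nn; conditioning on being polled, Leila is NN with probability 1/3, Nn with probability 2/3.
Summing over parental genotype combinations, P(offspring has genotype NN) = 1/3·1/2 + 2/3·1/4 = 1/3.

1/3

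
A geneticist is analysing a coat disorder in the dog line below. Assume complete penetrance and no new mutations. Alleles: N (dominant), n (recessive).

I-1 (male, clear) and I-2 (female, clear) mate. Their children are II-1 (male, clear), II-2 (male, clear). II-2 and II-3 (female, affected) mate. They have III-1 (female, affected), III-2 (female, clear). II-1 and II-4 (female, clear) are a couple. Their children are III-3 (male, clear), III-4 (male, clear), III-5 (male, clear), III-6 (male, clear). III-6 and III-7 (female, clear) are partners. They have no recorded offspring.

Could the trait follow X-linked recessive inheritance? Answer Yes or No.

Under X-linked recessive, III-1 (affected, female) cannot arise from II-2 (clear) × II-3 (affected).

No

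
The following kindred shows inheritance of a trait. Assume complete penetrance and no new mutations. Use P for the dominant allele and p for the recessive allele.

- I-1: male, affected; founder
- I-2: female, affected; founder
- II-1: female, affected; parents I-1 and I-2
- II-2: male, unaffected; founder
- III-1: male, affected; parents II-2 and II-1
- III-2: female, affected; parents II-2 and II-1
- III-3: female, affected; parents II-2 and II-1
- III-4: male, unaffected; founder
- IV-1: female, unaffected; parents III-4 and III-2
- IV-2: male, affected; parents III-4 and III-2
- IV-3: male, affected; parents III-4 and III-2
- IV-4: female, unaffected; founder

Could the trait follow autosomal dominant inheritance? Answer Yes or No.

Yes

A consistent assignment under autosomal dominant exists: I-1 PP, I-2 PP, II-1 PP, II-2 pp, III-1 Pp, III-2 Pp, III-3 Pp, III-4 pp, IV-1 pp, IV-2 Pp, IV-3 Pp, IV-4 pp.
In this assignment every recorded phenotype matches its genotype and every non-founder's genotype is obtainable from its parents' genotypes, so the pedigree is consistent.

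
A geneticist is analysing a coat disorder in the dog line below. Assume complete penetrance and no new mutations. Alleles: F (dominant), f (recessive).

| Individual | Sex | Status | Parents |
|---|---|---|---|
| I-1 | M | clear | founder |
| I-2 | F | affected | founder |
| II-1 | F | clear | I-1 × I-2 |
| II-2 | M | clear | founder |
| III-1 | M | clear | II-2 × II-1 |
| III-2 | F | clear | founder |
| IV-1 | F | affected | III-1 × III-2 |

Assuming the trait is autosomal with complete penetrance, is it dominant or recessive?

III-1 and III-2 are both clear yet have an affected child IV-1. Under dominance, an affected child requires at least one affected parent, so the trait cannot be dominant.

recessive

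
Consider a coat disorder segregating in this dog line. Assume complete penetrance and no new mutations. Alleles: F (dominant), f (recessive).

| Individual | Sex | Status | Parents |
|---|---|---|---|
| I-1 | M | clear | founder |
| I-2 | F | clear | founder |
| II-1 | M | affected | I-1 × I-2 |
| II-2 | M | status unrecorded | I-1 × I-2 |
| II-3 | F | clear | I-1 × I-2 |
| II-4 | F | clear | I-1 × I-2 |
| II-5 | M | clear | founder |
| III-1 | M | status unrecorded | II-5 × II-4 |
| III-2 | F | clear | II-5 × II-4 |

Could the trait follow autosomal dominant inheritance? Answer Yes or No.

No

Under autosomal dominant, II-1 (affected, male) cannot arise from I-1 (clear) × I-2 (clear).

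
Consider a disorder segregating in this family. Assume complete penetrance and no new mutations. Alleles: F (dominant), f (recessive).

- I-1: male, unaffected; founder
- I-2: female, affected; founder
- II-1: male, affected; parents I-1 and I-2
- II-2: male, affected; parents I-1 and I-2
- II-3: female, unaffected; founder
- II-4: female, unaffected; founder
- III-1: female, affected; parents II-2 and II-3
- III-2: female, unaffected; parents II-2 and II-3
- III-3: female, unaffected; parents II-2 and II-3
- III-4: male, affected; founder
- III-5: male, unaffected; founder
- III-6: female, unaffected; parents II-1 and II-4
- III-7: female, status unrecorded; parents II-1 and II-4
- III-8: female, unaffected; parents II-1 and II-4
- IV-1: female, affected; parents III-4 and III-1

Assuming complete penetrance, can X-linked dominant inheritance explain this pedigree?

No

Under X-linked dominant, III-2 (unaffected, female) cannot arise from II-2 (affected) × II-3 (unaffected).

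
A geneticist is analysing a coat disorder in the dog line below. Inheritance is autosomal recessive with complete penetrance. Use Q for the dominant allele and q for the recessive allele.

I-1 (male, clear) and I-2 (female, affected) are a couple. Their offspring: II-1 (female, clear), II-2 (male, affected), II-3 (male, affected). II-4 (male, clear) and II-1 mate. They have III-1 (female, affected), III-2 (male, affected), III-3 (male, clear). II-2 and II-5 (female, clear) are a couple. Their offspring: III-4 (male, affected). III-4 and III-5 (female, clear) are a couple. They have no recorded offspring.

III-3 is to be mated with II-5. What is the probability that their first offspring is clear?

5/6

II-4 is clear so carries Q and passed q to III-1 (qq), so II-4 is Qq.
II-1 is clear so carries Q and received q from I-2 (qq), so II-1 is Qq.
III-3 is a clear offspring of II-4 (Qq) × II-1 (Qq), whose cross gives 1/4 QQ : 1/2 Qq : 1/4 qq; conditioning on being clear, III-3 is QQ with probability 1/3, Qq with probability 2/3.
II-5 is clear so carries Q and passed q to III-4 (qq), so II-5 is Qq.
Summing over parental genotype combinations, P(offspring is clear) = 1/3·1 + 2/3·3/4 = 5/6.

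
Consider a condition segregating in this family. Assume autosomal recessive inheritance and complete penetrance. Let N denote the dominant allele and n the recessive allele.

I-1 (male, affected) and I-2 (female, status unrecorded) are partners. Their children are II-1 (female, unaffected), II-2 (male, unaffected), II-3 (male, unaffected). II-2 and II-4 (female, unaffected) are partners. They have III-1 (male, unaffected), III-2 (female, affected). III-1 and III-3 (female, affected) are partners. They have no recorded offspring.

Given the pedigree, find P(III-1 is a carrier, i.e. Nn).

2/3

II-2 is unaffected so carries N and received n from I-1 (nn), so II-2 is Nn.
II-4 is unaffected so carries N and passed n to III-2 (nn), so II-4 is Nn.
Their cross gives offspring ratios 1/4 NN : 1/2 Nn : 1/4 nn. Conditioning on III-1 being unaffected, P(Nn) = 1/2 / 3/4 = 2/3.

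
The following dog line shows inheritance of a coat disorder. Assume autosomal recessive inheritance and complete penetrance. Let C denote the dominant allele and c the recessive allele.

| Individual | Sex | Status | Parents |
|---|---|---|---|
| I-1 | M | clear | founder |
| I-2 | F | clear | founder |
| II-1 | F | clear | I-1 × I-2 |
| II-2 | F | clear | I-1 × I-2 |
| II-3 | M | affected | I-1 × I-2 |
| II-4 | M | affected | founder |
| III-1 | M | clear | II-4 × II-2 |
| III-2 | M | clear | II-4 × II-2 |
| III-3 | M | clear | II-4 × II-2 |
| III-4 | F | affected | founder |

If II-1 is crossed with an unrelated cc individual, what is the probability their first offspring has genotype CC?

0

I-1 is clear so carries C and passed c to II-3 (cc), so I-1 is Cc.
I-2 is clear so carries C and passed c to II-3 (cc), so I-2 is Cc.
II-1 is a clear offspring of I-1 (Cc) × I-2 (Cc), whose cross gives 1/4 CC : 1/2 Cc : 1/4 cc; conditioning on being clear, II-1 is CC with probability 1/3, Cc with probability 2/3.
Summing over parental genotype combinations, P(offspring has genotype CC) = 0 = 0.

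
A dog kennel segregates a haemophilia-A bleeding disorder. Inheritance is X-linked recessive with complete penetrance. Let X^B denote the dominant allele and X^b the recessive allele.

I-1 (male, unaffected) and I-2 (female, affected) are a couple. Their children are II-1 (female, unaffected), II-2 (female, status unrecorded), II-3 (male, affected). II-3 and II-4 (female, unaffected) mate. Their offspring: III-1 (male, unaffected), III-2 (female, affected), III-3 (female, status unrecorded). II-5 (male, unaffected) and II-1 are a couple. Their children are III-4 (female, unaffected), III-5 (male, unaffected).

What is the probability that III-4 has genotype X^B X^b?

II-5 is unaffected, so II-5 is X^B Y.
II-1 is unaffected so carries B and received b from I-2 (X^b X^b), so II-1 is X^B X^b.
Their cross gives offspring ratios 1/2 X^B X^B : 1/2 X^B X^b. Conditioning on III-4 being unaffected, P(X^B X^b) = 1/2 / 1 = 1/2.

1/2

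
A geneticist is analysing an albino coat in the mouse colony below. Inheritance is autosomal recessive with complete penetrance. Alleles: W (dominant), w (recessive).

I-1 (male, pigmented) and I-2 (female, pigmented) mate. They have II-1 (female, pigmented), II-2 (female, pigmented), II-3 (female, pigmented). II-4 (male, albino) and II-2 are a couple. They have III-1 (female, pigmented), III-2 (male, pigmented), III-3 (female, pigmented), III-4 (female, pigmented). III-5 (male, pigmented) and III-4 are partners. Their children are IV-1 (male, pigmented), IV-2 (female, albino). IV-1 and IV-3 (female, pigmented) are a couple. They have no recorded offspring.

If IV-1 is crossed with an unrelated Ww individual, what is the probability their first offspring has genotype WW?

III-5 is pigmented so carries W and passed w to IV-2 (ww), so III-5 is Ww.
III-4 is pigmented so carries W and received w from II-4 (ww), so III-4 is Ww.
IV-1 is a pigmented offspring of III-5 (Ww) × III-4 (Ww), whose cross gives 1/4 WW : 1/2 Ww : 1/4 ww; conditioning on being pigmented, IV-1 is WW with probability 1/3, Ww with probability 2/3.
Summing over parental genotype combinations, P(offspring has genotype WW) = 1/3·1/2 + 2/3·1/4 = 1/3.

1/3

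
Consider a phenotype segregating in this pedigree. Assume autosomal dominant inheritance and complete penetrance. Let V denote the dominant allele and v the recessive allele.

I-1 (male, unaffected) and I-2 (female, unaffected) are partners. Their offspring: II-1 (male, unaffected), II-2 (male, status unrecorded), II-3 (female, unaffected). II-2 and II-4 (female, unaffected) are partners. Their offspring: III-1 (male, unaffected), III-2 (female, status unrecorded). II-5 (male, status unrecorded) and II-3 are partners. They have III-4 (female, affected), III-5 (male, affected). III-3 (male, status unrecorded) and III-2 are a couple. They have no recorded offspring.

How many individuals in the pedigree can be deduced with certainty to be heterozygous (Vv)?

Obligate heterozygotes: III-4 is affected so carries V and received v from II-3 (vv), so III-4 is Vv; III-5 is affected so carries V and received v from II-3 (vv), so III-5 is Vv.
Every other individual is either homozygous by phenotype or has at least one consistent homozygous assignment, so the count is 2.

2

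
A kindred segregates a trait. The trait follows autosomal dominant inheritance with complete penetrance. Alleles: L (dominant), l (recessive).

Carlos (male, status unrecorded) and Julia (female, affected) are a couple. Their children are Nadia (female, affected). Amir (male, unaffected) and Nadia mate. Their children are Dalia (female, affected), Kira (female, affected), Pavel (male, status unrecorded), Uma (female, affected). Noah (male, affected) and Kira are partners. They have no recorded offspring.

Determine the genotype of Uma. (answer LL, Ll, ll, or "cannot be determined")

Ll

From phenotype alone, Uma is LL or Ll.
Uma is affected so carries L and received l from Amir (ll), so Uma is Ll.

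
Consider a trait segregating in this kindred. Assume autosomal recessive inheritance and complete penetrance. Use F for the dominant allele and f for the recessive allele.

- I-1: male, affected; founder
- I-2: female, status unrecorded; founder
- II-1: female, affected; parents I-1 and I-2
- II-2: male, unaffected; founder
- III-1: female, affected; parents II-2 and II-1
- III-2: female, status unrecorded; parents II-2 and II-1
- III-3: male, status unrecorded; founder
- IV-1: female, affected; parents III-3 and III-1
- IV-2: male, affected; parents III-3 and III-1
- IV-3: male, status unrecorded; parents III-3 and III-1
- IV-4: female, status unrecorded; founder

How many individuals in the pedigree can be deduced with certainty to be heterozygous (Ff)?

1

Obligate heterozygotes: II-2 is unaffected so carries F and passed f to III-1 (ff), so II-2 is Ff.
Every other individual is either homozygous by phenotype or has at least one consistent homozygous assignment, so the count is 1.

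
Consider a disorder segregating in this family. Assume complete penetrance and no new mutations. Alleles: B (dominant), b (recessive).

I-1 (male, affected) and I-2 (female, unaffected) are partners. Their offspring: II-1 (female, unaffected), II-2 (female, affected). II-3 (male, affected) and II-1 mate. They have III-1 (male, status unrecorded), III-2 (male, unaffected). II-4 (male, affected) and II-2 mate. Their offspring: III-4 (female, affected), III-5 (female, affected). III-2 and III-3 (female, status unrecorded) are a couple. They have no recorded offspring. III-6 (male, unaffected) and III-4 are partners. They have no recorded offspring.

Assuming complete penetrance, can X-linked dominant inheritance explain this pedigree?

Under X-linked dominant, II-1 (unaffected, female) cannot arise from I-1 (affected) × I-2 (unaffected).

No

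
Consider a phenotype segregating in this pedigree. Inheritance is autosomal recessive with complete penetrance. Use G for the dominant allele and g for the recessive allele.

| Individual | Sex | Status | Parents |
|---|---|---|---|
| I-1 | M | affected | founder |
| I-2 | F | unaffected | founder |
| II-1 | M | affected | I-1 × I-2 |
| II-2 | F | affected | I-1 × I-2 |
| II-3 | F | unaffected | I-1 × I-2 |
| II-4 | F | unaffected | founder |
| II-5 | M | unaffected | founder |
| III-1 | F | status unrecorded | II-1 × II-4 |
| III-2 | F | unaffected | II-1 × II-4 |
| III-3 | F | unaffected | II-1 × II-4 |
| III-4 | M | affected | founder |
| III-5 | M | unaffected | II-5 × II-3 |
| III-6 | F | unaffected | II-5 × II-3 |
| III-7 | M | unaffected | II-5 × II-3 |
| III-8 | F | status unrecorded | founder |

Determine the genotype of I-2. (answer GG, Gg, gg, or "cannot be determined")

Gg

From phenotype alone, I-2 is GG or Gg.
I-2 is unaffected so carries G and passed g to II-1 (gg), so I-2 is Gg.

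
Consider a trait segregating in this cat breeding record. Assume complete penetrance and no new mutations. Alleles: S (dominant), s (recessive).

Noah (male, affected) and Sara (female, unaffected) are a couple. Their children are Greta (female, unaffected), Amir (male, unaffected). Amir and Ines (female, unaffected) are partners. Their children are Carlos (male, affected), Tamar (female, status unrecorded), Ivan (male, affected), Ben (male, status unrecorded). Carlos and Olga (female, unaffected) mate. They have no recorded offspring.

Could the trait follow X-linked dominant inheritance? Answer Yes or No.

No

Under X-linked dominant, Greta (unaffected, female) cannot arise from Noah (affected) × Sara (unaffected).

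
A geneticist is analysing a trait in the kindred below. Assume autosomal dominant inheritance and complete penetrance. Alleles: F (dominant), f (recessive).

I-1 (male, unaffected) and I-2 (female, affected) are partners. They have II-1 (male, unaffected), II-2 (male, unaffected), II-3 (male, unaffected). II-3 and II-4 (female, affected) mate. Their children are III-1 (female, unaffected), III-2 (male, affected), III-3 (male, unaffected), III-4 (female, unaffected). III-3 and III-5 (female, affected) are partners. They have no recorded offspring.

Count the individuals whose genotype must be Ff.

3

Obligate heterozygotes: I-2 is affected so carries F and passed f to II-1 (ff), so I-2 is Ff; II-4 is affected so carries F and passed f to III-1 (ff), so II-4 is Ff; III-2 is affected so carries F and received f from II-3 (ff), so III-2 is Ff.
Every other individual is either homozygous by phenotype or has at least one consistent homozygous assignment, so the count is 3.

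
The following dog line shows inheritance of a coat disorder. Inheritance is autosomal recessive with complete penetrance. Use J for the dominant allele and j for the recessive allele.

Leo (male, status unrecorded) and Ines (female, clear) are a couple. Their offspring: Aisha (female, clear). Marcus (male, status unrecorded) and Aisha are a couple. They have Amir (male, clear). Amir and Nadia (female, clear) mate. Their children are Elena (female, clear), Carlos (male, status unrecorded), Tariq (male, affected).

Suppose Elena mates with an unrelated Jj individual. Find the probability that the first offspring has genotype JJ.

1/3

Amir is clear so carries J and passed j to Tariq (jj), so Amir is Jj.
Nadia is clear so carries J and passed j to Tariq (jj), so Nadia is Jj.
Elena is a clear offspring of Amir (Jj) × Nadia (Jj), whose cross gives 1/4 JJ : 1/2 Jj : 1/4 jj; conditioning on being clear, Elena is JJ with probability 1/3, Jj with probability 2/3.
Summing over parental genotype combinations, P(offspring has genotype JJ) = 1/3·1/2 + 2/3·1/4 = 1/3.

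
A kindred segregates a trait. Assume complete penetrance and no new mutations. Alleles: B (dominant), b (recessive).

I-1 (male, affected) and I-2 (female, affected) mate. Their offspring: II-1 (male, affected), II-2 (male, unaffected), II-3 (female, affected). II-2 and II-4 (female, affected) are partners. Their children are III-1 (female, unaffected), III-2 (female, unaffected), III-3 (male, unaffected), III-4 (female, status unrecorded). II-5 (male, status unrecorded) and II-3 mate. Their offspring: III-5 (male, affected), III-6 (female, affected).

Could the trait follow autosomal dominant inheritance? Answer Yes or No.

Yes

A consistent assignment under autosomal dominant exists: I-1 Bb, I-2 Bb, II-1 BB, II-2 bb, II-3 BB, II-4 Bb, II-5 BB, III-1 bb, III-2 bb, III-3 bb, III-4 Bb, III-5 BB, III-6 BB.
In this assignment every recorded phenotype matches its genotype and every non-founder's genotype is obtainable from its parents' genotypes, so the pedigree is consistent.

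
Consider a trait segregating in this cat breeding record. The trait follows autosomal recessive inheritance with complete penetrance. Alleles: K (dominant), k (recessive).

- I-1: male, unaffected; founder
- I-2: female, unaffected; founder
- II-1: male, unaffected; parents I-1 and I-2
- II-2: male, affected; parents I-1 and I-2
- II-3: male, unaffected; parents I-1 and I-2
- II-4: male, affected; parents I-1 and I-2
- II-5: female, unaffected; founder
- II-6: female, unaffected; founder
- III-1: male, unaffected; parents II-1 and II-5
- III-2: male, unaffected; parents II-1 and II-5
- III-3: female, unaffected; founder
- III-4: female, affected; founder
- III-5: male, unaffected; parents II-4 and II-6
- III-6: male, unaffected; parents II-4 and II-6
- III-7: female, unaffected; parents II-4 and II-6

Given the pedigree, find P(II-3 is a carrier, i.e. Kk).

I-1 is unaffected so carries K and passed k to II-2 (kk), so I-1 is Kk.
I-2 is unaffected so carries K and passed k to II-2 (kk), so I-2 is Kk.
Their cross gives offspring ratios 1/4 KK : 1/2 Kk : 1/4 kk. Conditioning on II-3 being unaffected, P(Kk) = 1/2 / 3/4 = 2/3.

2/3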